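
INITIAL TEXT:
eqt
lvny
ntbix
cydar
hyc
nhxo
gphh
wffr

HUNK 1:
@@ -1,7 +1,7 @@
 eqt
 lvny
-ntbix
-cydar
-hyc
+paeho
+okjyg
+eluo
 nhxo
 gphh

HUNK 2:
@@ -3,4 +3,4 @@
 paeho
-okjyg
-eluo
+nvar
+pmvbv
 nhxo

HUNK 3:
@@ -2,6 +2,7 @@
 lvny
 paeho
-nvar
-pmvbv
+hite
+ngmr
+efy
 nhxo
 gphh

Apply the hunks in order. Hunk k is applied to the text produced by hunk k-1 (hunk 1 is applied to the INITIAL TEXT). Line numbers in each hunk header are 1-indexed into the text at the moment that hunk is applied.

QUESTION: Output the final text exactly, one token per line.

Hunk 1: at line 1 remove [ntbix,cydar,hyc] add [paeho,okjyg,eluo] -> 8 lines: eqt lvny paeho okjyg eluo nhxo gphh wffr
Hunk 2: at line 3 remove [okjyg,eluo] add [nvar,pmvbv] -> 8 lines: eqt lvny paeho nvar pmvbv nhxo gphh wffr
Hunk 3: at line 2 remove [nvar,pmvbv] add [hite,ngmr,efy] -> 9 lines: eqt lvny paeho hite ngmr efy nhxo gphh wffr

Answer: eqt
lvny
paeho
hite
ngmr
efy
nhxo
gphh
wffr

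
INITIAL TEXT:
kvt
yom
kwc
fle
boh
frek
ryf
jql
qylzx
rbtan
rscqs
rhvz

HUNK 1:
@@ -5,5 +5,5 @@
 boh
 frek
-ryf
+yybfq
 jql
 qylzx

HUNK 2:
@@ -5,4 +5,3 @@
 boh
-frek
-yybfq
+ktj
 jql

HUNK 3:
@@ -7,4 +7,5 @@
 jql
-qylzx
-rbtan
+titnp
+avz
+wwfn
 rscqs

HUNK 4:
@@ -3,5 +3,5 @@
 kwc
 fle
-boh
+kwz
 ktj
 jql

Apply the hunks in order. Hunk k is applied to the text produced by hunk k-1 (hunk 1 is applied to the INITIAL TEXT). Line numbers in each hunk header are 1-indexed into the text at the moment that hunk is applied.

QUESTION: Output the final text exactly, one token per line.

Hunk 1: at line 5 remove [ryf] add [yybfq] -> 12 lines: kvt yom kwc fle boh frek yybfq jql qylzx rbtan rscqs rhvz
Hunk 2: at line 5 remove [frek,yybfq] add [ktj] -> 11 lines: kvt yom kwc fle boh ktj jql qylzx rbtan rscqs rhvz
Hunk 3: at line 7 remove [qylzx,rbtan] add [titnp,avz,wwfn] -> 12 lines: kvt yom kwc fle boh ktj jql titnp avz wwfn rscqs rhvz
Hunk 4: at line 3 remove [boh] add [kwz] -> 12 lines: kvt yom kwc fle kwz ktj jql titnp avz wwfn rscqs rhvz

Answer: kvt
yom
kwc
fle
kwz
ktj
jql
titnp
avz
wwfn
rscqs
rhvz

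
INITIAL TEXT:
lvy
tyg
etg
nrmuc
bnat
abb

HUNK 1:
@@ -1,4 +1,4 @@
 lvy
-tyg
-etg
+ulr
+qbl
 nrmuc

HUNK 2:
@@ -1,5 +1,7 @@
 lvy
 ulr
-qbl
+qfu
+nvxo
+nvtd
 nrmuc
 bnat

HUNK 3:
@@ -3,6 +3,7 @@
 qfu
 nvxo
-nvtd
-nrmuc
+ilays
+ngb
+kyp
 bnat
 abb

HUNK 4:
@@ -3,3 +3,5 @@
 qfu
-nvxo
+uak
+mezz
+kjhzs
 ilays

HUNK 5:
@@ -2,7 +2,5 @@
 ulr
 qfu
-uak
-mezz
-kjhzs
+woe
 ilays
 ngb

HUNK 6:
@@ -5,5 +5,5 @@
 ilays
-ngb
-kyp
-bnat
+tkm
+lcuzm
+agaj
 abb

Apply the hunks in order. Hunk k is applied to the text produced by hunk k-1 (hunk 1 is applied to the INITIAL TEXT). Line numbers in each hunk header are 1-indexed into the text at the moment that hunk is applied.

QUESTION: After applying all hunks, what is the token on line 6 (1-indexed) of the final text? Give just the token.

Hunk 1: at line 1 remove [tyg,etg] add [ulr,qbl] -> 6 lines: lvy ulr qbl nrmuc bnat abb
Hunk 2: at line 1 remove [qbl] add [qfu,nvxo,nvtd] -> 8 lines: lvy ulr qfu nvxo nvtd nrmuc bnat abb
Hunk 3: at line 3 remove [nvtd,nrmuc] add [ilays,ngb,kyp] -> 9 lines: lvy ulr qfu nvxo ilays ngb kyp bnat abb
Hunk 4: at line 3 remove [nvxo] add [uak,mezz,kjhzs] -> 11 lines: lvy ulr qfu uak mezz kjhzs ilays ngb kyp bnat abb
Hunk 5: at line 2 remove [uak,mezz,kjhzs] add [woe] -> 9 lines: lvy ulr qfu woe ilays ngb kyp bnat abb
Hunk 6: at line 5 remove [ngb,kyp,bnat] add [tkm,lcuzm,agaj] -> 9 lines: lvy ulr qfu woe ilays tkm lcuzm agaj abb
Final line 6: tkm

Answer: tkm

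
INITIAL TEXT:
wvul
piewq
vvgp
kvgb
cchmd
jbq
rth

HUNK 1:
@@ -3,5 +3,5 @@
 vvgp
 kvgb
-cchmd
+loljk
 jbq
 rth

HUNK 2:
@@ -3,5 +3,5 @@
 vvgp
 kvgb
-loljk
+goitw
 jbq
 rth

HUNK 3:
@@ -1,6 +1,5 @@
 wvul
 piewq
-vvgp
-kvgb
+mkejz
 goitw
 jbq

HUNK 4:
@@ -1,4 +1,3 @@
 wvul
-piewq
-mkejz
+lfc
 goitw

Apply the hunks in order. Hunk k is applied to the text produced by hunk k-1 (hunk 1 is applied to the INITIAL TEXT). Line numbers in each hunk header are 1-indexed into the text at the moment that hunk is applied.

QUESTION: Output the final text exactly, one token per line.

Hunk 1: at line 3 remove [cchmd] add [loljk] -> 7 lines: wvul piewq vvgp kvgb loljk jbq rth
Hunk 2: at line 3 remove [loljk] add [goitw] -> 7 lines: wvul piewq vvgp kvgb goitw jbq rth
Hunk 3: at line 1 remove [vvgp,kvgb] add [mkejz] -> 6 lines: wvul piewq mkejz goitw jbq rth
Hunk 4: at line 1 remove [piewq,mkejz] add [lfc] -> 5 lines: wvul lfc goitw jbq rth

Answer: wvul
lfc
goitw
jbq
rth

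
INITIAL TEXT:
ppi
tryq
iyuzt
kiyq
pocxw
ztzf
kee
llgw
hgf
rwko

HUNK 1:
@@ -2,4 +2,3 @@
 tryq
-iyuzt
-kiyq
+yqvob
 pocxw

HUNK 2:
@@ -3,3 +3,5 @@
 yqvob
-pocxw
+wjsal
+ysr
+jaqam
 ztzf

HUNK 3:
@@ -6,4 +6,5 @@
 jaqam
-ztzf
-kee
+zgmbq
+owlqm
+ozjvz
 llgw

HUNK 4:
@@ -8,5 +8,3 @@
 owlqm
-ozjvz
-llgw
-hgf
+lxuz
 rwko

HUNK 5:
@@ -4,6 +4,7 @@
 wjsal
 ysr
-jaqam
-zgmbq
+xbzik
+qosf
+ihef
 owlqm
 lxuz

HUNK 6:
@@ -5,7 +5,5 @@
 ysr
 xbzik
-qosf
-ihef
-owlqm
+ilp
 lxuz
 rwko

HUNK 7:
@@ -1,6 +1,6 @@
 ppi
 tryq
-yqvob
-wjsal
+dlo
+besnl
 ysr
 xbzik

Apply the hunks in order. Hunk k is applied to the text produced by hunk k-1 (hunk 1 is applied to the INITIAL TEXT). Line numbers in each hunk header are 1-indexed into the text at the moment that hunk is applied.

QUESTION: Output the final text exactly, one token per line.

Hunk 1: at line 2 remove [iyuzt,kiyq] add [yqvob] -> 9 lines: ppi tryq yqvob pocxw ztzf kee llgw hgf rwko
Hunk 2: at line 3 remove [pocxw] add [wjsal,ysr,jaqam] -> 11 lines: ppi tryq yqvob wjsal ysr jaqam ztzf kee llgw hgf rwko
Hunk 3: at line 6 remove [ztzf,kee] add [zgmbq,owlqm,ozjvz] -> 12 lines: ppi tryq yqvob wjsal ysr jaqam zgmbq owlqm ozjvz llgw hgf rwko
Hunk 4: at line 8 remove [ozjvz,llgw,hgf] add [lxuz] -> 10 lines: ppi tryq yqvob wjsal ysr jaqam zgmbq owlqm lxuz rwko
Hunk 5: at line 4 remove [jaqam,zgmbq] add [xbzik,qosf,ihef] -> 11 lines: ppi tryq yqvob wjsal ysr xbzik qosf ihef owlqm lxuz rwko
Hunk 6: at line 5 remove [qosf,ihef,owlqm] add [ilp] -> 9 lines: ppi tryq yqvob wjsal ysr xbzik ilp lxuz rwko
Hunk 7: at line 1 remove [yqvob,wjsal] add [dlo,besnl] -> 9 lines: ppi tryq dlo besnl ysr xbzik ilp lxuz rwko

Answer: ppi
tryq
dlo
besnl
ysr
xbzik
ilp
lxuz
rwko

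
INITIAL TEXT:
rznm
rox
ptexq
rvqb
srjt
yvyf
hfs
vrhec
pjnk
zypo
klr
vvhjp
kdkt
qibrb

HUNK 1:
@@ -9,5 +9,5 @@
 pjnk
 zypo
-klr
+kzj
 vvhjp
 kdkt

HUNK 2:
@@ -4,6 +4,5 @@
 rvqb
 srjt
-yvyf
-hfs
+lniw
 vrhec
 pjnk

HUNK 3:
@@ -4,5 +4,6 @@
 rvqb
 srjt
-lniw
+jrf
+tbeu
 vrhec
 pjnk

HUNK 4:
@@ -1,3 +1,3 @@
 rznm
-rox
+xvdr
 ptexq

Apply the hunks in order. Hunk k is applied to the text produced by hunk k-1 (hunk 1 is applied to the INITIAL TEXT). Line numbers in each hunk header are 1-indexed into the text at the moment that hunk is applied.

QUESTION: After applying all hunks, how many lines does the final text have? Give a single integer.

Answer: 14

Derivation:
Hunk 1: at line 9 remove [klr] add [kzj] -> 14 lines: rznm rox ptexq rvqb srjt yvyf hfs vrhec pjnk zypo kzj vvhjp kdkt qibrb
Hunk 2: at line 4 remove [yvyf,hfs] add [lniw] -> 13 lines: rznm rox ptexq rvqb srjt lniw vrhec pjnk zypo kzj vvhjp kdkt qibrb
Hunk 3: at line 4 remove [lniw] add [jrf,tbeu] -> 14 lines: rznm rox ptexq rvqb srjt jrf tbeu vrhec pjnk zypo kzj vvhjp kdkt qibrb
Hunk 4: at line 1 remove [rox] add [xvdr] -> 14 lines: rznm xvdr ptexq rvqb srjt jrf tbeu vrhec pjnk zypo kzj vvhjp kdkt qibrb
Final line count: 14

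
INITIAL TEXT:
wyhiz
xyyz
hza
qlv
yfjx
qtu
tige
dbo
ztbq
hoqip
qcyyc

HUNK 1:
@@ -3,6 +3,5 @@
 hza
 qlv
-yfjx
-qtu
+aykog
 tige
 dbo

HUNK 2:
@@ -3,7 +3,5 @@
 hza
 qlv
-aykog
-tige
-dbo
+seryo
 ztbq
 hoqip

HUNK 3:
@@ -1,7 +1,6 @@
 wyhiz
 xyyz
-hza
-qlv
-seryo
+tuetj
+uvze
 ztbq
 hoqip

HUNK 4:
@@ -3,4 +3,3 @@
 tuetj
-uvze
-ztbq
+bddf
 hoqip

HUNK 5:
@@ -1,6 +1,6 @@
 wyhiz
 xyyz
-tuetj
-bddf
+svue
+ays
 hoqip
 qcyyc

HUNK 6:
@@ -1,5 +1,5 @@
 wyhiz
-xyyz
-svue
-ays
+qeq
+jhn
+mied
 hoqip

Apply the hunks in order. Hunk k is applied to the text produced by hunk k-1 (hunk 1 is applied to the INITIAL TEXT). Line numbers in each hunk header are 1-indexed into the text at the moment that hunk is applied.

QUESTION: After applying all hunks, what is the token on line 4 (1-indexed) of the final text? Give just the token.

Answer: mied

Derivation:
Hunk 1: at line 3 remove [yfjx,qtu] add [aykog] -> 10 lines: wyhiz xyyz hza qlv aykog tige dbo ztbq hoqip qcyyc
Hunk 2: at line 3 remove [aykog,tige,dbo] add [seryo] -> 8 lines: wyhiz xyyz hza qlv seryo ztbq hoqip qcyyc
Hunk 3: at line 1 remove [hza,qlv,seryo] add [tuetj,uvze] -> 7 lines: wyhiz xyyz tuetj uvze ztbq hoqip qcyyc
Hunk 4: at line 3 remove [uvze,ztbq] add [bddf] -> 6 lines: wyhiz xyyz tuetj bddf hoqip qcyyc
Hunk 5: at line 1 remove [tuetj,bddf] add [svue,ays] -> 6 lines: wyhiz xyyz svue ays hoqip qcyyc
Hunk 6: at line 1 remove [xyyz,svue,ays] add [qeq,jhn,mied] -> 6 lines: wyhiz qeq jhn mied hoqip qcyyc
Final line 4: mied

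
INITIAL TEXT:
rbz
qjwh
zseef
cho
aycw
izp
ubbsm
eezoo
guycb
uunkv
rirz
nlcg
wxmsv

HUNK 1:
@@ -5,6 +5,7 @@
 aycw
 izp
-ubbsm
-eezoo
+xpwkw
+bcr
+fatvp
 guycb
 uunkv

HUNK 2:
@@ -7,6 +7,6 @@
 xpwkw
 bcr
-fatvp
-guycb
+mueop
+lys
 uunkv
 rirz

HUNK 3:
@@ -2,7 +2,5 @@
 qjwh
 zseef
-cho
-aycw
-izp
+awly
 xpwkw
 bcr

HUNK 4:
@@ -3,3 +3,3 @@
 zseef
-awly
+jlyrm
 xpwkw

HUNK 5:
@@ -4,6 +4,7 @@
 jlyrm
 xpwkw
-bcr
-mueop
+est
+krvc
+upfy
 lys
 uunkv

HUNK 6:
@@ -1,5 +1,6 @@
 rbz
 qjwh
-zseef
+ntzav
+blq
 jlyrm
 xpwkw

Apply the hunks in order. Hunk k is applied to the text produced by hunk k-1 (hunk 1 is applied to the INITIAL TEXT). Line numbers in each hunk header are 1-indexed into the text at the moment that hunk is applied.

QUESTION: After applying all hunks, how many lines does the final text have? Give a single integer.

Hunk 1: at line 5 remove [ubbsm,eezoo] add [xpwkw,bcr,fatvp] -> 14 lines: rbz qjwh zseef cho aycw izp xpwkw bcr fatvp guycb uunkv rirz nlcg wxmsv
Hunk 2: at line 7 remove [fatvp,guycb] add [mueop,lys] -> 14 lines: rbz qjwh zseef cho aycw izp xpwkw bcr mueop lys uunkv rirz nlcg wxmsv
Hunk 3: at line 2 remove [cho,aycw,izp] add [awly] -> 12 lines: rbz qjwh zseef awly xpwkw bcr mueop lys uunkv rirz nlcg wxmsv
Hunk 4: at line 3 remove [awly] add [jlyrm] -> 12 lines: rbz qjwh zseef jlyrm xpwkw bcr mueop lys uunkv rirz nlcg wxmsv
Hunk 5: at line 4 remove [bcr,mueop] add [est,krvc,upfy] -> 13 lines: rbz qjwh zseef jlyrm xpwkw est krvc upfy lys uunkv rirz nlcg wxmsv
Hunk 6: at line 1 remove [zseef] add [ntzav,blq] -> 14 lines: rbz qjwh ntzav blq jlyrm xpwkw est krvc upfy lys uunkv rirz nlcg wxmsv
Final line count: 14

Answer: 14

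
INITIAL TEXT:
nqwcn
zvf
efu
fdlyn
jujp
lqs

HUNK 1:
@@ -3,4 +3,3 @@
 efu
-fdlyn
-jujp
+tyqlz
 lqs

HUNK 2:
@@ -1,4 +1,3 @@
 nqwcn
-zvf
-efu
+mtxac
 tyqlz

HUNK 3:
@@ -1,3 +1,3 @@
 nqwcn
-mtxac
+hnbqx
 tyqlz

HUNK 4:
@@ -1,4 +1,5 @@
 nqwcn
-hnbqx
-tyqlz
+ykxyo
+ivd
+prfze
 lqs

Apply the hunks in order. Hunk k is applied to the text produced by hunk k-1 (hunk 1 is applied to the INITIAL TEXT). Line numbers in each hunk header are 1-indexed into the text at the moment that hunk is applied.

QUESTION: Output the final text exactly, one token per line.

Hunk 1: at line 3 remove [fdlyn,jujp] add [tyqlz] -> 5 lines: nqwcn zvf efu tyqlz lqs
Hunk 2: at line 1 remove [zvf,efu] add [mtxac] -> 4 lines: nqwcn mtxac tyqlz lqs
Hunk 3: at line 1 remove [mtxac] add [hnbqx] -> 4 lines: nqwcn hnbqx tyqlz lqs
Hunk 4: at line 1 remove [hnbqx,tyqlz] add [ykxyo,ivd,prfze] -> 5 lines: nqwcn ykxyo ivd prfze lqs

Answer: nqwcn
ykxyo
ivd
prfze
lqs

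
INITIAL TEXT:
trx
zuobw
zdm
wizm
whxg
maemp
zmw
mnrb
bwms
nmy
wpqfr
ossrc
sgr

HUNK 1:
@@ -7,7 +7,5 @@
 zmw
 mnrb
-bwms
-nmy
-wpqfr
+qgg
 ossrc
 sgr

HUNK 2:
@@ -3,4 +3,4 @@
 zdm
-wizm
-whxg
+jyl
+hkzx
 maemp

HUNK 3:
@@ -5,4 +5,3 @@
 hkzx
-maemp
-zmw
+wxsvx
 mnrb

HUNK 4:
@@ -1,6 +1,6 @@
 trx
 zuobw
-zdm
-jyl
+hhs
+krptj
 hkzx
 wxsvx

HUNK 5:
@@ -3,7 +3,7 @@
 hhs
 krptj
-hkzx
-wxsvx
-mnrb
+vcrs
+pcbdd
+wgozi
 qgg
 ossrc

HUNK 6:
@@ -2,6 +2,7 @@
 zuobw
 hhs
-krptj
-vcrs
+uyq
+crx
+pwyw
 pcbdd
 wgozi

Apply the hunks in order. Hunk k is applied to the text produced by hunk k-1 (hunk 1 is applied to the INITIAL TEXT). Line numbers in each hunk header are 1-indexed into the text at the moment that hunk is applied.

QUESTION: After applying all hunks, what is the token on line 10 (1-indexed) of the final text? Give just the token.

Hunk 1: at line 7 remove [bwms,nmy,wpqfr] add [qgg] -> 11 lines: trx zuobw zdm wizm whxg maemp zmw mnrb qgg ossrc sgr
Hunk 2: at line 3 remove [wizm,whxg] add [jyl,hkzx] -> 11 lines: trx zuobw zdm jyl hkzx maemp zmw mnrb qgg ossrc sgr
Hunk 3: at line 5 remove [maemp,zmw] add [wxsvx] -> 10 lines: trx zuobw zdm jyl hkzx wxsvx mnrb qgg ossrc sgr
Hunk 4: at line 1 remove [zdm,jyl] add [hhs,krptj] -> 10 lines: trx zuobw hhs krptj hkzx wxsvx mnrb qgg ossrc sgr
Hunk 5: at line 3 remove [hkzx,wxsvx,mnrb] add [vcrs,pcbdd,wgozi] -> 10 lines: trx zuobw hhs krptj vcrs pcbdd wgozi qgg ossrc sgr
Hunk 6: at line 2 remove [krptj,vcrs] add [uyq,crx,pwyw] -> 11 lines: trx zuobw hhs uyq crx pwyw pcbdd wgozi qgg ossrc sgr
Final line 10: ossrc

Answer: ossrc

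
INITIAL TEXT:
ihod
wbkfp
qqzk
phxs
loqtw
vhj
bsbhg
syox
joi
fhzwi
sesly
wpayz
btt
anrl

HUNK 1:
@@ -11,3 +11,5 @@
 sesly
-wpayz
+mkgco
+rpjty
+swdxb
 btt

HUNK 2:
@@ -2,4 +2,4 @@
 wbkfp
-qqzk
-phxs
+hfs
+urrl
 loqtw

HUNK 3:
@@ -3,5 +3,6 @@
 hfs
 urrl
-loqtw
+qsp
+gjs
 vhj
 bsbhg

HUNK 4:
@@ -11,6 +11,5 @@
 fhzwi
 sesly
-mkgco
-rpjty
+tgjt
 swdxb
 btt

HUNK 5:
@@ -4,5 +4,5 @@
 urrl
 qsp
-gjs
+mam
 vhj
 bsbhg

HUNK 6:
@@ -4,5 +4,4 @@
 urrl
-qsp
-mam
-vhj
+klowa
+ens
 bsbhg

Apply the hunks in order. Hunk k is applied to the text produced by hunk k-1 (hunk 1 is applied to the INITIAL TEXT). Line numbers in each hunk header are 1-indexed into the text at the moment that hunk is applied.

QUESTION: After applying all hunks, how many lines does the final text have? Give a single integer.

Answer: 15

Derivation:
Hunk 1: at line 11 remove [wpayz] add [mkgco,rpjty,swdxb] -> 16 lines: ihod wbkfp qqzk phxs loqtw vhj bsbhg syox joi fhzwi sesly mkgco rpjty swdxb btt anrl
Hunk 2: at line 2 remove [qqzk,phxs] add [hfs,urrl] -> 16 lines: ihod wbkfp hfs urrl loqtw vhj bsbhg syox joi fhzwi sesly mkgco rpjty swdxb btt anrl
Hunk 3: at line 3 remove [loqtw] add [qsp,gjs] -> 17 lines: ihod wbkfp hfs urrl qsp gjs vhj bsbhg syox joi fhzwi sesly mkgco rpjty swdxb btt anrl
Hunk 4: at line 11 remove [mkgco,rpjty] add [tgjt] -> 16 lines: ihod wbkfp hfs urrl qsp gjs vhj bsbhg syox joi fhzwi sesly tgjt swdxb btt anrl
Hunk 5: at line 4 remove [gjs] add [mam] -> 16 lines: ihod wbkfp hfs urrl qsp mam vhj bsbhg syox joi fhzwi sesly tgjt swdxb btt anrl
Hunk 6: at line 4 remove [qsp,mam,vhj] add [klowa,ens] -> 15 lines: ihod wbkfp hfs urrl klowa ens bsbhg syox joi fhzwi sesly tgjt swdxb btt anrl
Final line count: 15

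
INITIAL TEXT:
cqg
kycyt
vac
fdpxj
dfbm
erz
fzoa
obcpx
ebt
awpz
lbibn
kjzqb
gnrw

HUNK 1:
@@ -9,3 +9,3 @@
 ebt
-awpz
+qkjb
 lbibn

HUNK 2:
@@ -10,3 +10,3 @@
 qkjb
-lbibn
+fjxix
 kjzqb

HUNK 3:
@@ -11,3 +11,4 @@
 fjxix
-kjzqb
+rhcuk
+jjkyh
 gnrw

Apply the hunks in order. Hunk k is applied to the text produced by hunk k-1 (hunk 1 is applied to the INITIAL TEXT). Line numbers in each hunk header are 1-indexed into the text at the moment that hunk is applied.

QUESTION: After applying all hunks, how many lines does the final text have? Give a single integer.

Hunk 1: at line 9 remove [awpz] add [qkjb] -> 13 lines: cqg kycyt vac fdpxj dfbm erz fzoa obcpx ebt qkjb lbibn kjzqb gnrw
Hunk 2: at line 10 remove [lbibn] add [fjxix] -> 13 lines: cqg kycyt vac fdpxj dfbm erz fzoa obcpx ebt qkjb fjxix kjzqb gnrw
Hunk 3: at line 11 remove [kjzqb] add [rhcuk,jjkyh] -> 14 lines: cqg kycyt vac fdpxj dfbm erz fzoa obcpx ebt qkjb fjxix rhcuk jjkyh gnrw
Final line count: 14

Answer: 14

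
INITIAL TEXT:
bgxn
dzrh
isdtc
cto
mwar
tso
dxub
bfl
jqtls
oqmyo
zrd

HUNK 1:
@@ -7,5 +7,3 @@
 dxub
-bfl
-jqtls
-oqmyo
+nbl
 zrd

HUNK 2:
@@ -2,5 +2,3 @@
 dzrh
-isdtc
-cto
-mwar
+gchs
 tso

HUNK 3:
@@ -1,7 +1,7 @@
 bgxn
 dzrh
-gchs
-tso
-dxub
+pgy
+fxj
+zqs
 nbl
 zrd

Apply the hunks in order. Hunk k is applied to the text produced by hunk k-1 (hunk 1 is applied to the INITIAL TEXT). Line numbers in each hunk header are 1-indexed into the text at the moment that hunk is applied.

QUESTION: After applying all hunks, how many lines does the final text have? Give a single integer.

Answer: 7

Derivation:
Hunk 1: at line 7 remove [bfl,jqtls,oqmyo] add [nbl] -> 9 lines: bgxn dzrh isdtc cto mwar tso dxub nbl zrd
Hunk 2: at line 2 remove [isdtc,cto,mwar] add [gchs] -> 7 lines: bgxn dzrh gchs tso dxub nbl zrd
Hunk 3: at line 1 remove [gchs,tso,dxub] add [pgy,fxj,zqs] -> 7 lines: bgxn dzrh pgy fxj zqs nbl zrd
Final line count: 7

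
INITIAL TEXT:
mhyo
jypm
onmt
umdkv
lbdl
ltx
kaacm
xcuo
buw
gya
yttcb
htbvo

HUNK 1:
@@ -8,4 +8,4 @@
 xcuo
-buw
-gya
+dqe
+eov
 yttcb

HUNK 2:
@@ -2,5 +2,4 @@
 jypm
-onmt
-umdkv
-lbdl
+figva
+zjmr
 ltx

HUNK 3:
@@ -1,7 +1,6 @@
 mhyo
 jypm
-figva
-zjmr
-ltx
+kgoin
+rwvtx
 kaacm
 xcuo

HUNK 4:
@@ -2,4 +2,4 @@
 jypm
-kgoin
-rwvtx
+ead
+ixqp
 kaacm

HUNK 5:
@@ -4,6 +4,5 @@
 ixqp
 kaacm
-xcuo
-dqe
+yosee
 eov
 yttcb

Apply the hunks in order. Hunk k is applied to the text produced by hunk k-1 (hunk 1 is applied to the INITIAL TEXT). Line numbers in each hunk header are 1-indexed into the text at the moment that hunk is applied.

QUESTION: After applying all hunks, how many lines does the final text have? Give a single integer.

Answer: 9

Derivation:
Hunk 1: at line 8 remove [buw,gya] add [dqe,eov] -> 12 lines: mhyo jypm onmt umdkv lbdl ltx kaacm xcuo dqe eov yttcb htbvo
Hunk 2: at line 2 remove [onmt,umdkv,lbdl] add [figva,zjmr] -> 11 lines: mhyo jypm figva zjmr ltx kaacm xcuo dqe eov yttcb htbvo
Hunk 3: at line 1 remove [figva,zjmr,ltx] add [kgoin,rwvtx] -> 10 lines: mhyo jypm kgoin rwvtx kaacm xcuo dqe eov yttcb htbvo
Hunk 4: at line 2 remove [kgoin,rwvtx] add [ead,ixqp] -> 10 lines: mhyo jypm ead ixqp kaacm xcuo dqe eov yttcb htbvo
Hunk 5: at line 4 remove [xcuo,dqe] add [yosee] -> 9 lines: mhyo jypm ead ixqp kaacm yosee eov yttcb htbvo
Final line count: 9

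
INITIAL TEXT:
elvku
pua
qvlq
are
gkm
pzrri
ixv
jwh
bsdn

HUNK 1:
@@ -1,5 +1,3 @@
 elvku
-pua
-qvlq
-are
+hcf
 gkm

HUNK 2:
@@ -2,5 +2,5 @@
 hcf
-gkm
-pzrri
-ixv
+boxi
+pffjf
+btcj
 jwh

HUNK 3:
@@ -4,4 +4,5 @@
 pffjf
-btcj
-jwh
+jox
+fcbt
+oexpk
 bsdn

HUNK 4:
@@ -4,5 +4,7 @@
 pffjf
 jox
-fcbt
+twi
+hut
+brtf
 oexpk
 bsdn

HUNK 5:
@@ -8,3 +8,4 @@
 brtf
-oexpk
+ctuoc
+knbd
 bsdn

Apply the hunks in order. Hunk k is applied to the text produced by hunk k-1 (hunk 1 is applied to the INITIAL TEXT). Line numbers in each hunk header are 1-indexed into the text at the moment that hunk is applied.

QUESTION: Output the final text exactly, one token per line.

Answer: elvku
hcf
boxi
pffjf
jox
twi
hut
brtf
ctuoc
knbd
bsdn

Derivation:
Hunk 1: at line 1 remove [pua,qvlq,are] add [hcf] -> 7 lines: elvku hcf gkm pzrri ixv jwh bsdn
Hunk 2: at line 2 remove [gkm,pzrri,ixv] add [boxi,pffjf,btcj] -> 7 lines: elvku hcf boxi pffjf btcj jwh bsdn
Hunk 3: at line 4 remove [btcj,jwh] add [jox,fcbt,oexpk] -> 8 lines: elvku hcf boxi pffjf jox fcbt oexpk bsdn
Hunk 4: at line 4 remove [fcbt] add [twi,hut,brtf] -> 10 lines: elvku hcf boxi pffjf jox twi hut brtf oexpk bsdn
Hunk 5: at line 8 remove [oexpk] add [ctuoc,knbd] -> 11 lines: elvku hcf boxi pffjf jox twi hut brtf ctuoc knbd bsdn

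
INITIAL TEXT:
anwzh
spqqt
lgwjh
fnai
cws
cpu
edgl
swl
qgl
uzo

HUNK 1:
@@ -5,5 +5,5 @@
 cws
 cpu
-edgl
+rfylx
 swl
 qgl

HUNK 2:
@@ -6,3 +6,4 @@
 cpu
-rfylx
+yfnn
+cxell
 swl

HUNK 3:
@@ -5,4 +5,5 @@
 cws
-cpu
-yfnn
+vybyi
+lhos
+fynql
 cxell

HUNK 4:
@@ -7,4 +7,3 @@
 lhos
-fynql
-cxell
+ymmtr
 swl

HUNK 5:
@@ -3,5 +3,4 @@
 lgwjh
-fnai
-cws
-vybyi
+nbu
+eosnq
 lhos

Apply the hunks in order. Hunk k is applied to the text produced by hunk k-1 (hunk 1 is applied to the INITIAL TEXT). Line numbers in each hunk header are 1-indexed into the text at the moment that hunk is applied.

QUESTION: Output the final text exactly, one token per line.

Hunk 1: at line 5 remove [edgl] add [rfylx] -> 10 lines: anwzh spqqt lgwjh fnai cws cpu rfylx swl qgl uzo
Hunk 2: at line 6 remove [rfylx] add [yfnn,cxell] -> 11 lines: anwzh spqqt lgwjh fnai cws cpu yfnn cxell swl qgl uzo
Hunk 3: at line 5 remove [cpu,yfnn] add [vybyi,lhos,fynql] -> 12 lines: anwzh spqqt lgwjh fnai cws vybyi lhos fynql cxell swl qgl uzo
Hunk 4: at line 7 remove [fynql,cxell] add [ymmtr] -> 11 lines: anwzh spqqt lgwjh fnai cws vybyi lhos ymmtr swl qgl uzo
Hunk 5: at line 3 remove [fnai,cws,vybyi] add [nbu,eosnq] -> 10 lines: anwzh spqqt lgwjh nbu eosnq lhos ymmtr swl qgl uzo

Answer: anwzh
spqqt
lgwjh
nbu
eosnq
lhos
ymmtr
swl
qgl
uzo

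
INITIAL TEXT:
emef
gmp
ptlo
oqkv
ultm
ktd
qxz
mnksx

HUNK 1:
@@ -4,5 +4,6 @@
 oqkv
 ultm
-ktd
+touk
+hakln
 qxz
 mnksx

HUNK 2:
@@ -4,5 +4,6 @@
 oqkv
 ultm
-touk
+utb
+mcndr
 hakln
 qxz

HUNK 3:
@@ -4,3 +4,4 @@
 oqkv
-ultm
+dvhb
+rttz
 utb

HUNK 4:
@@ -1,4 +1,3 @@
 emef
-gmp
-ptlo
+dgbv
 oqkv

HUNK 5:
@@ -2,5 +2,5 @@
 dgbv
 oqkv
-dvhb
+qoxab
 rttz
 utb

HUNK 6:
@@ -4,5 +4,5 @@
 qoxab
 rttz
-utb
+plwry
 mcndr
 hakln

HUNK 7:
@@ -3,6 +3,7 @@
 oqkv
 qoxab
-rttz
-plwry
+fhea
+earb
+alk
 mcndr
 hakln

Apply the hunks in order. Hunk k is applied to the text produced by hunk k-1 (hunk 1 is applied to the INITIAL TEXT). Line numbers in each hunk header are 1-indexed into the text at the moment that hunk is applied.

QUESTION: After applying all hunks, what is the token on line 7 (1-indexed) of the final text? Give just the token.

Answer: alk

Derivation:
Hunk 1: at line 4 remove [ktd] add [touk,hakln] -> 9 lines: emef gmp ptlo oqkv ultm touk hakln qxz mnksx
Hunk 2: at line 4 remove [touk] add [utb,mcndr] -> 10 lines: emef gmp ptlo oqkv ultm utb mcndr hakln qxz mnksx
Hunk 3: at line 4 remove [ultm] add [dvhb,rttz] -> 11 lines: emef gmp ptlo oqkv dvhb rttz utb mcndr hakln qxz mnksx
Hunk 4: at line 1 remove [gmp,ptlo] add [dgbv] -> 10 lines: emef dgbv oqkv dvhb rttz utb mcndr hakln qxz mnksx
Hunk 5: at line 2 remove [dvhb] add [qoxab] -> 10 lines: emef dgbv oqkv qoxab rttz utb mcndr hakln qxz mnksx
Hunk 6: at line 4 remove [utb] add [plwry] -> 10 lines: emef dgbv oqkv qoxab rttz plwry mcndr hakln qxz mnksx
Hunk 7: at line 3 remove [rttz,plwry] add [fhea,earb,alk] -> 11 lines: emef dgbv oqkv qoxab fhea earb alk mcndr hakln qxz mnksx
Final line 7: alk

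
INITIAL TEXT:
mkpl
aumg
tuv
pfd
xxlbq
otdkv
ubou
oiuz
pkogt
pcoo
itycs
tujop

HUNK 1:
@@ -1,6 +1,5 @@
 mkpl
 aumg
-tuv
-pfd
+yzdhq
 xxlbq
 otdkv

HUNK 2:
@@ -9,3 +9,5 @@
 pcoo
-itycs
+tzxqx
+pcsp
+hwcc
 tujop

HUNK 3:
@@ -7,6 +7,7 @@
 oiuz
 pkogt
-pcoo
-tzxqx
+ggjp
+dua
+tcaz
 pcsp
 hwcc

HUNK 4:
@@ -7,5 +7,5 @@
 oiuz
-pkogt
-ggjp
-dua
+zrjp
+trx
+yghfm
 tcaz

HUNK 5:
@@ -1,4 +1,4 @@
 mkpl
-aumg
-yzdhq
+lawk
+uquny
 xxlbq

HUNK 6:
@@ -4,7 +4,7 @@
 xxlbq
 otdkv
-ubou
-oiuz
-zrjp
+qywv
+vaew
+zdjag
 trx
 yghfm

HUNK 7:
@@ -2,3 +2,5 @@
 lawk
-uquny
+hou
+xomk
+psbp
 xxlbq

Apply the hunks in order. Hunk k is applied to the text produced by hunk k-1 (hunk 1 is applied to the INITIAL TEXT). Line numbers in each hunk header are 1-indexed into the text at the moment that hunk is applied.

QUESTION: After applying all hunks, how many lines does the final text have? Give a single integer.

Hunk 1: at line 1 remove [tuv,pfd] add [yzdhq] -> 11 lines: mkpl aumg yzdhq xxlbq otdkv ubou oiuz pkogt pcoo itycs tujop
Hunk 2: at line 9 remove [itycs] add [tzxqx,pcsp,hwcc] -> 13 lines: mkpl aumg yzdhq xxlbq otdkv ubou oiuz pkogt pcoo tzxqx pcsp hwcc tujop
Hunk 3: at line 7 remove [pcoo,tzxqx] add [ggjp,dua,tcaz] -> 14 lines: mkpl aumg yzdhq xxlbq otdkv ubou oiuz pkogt ggjp dua tcaz pcsp hwcc tujop
Hunk 4: at line 7 remove [pkogt,ggjp,dua] add [zrjp,trx,yghfm] -> 14 lines: mkpl aumg yzdhq xxlbq otdkv ubou oiuz zrjp trx yghfm tcaz pcsp hwcc tujop
Hunk 5: at line 1 remove [aumg,yzdhq] add [lawk,uquny] -> 14 lines: mkpl lawk uquny xxlbq otdkv ubou oiuz zrjp trx yghfm tcaz pcsp hwcc tujop
Hunk 6: at line 4 remove [ubou,oiuz,zrjp] add [qywv,vaew,zdjag] -> 14 lines: mkpl lawk uquny xxlbq otdkv qywv vaew zdjag trx yghfm tcaz pcsp hwcc tujop
Hunk 7: at line 2 remove [uquny] add [hou,xomk,psbp] -> 16 lines: mkpl lawk hou xomk psbp xxlbq otdkv qywv vaew zdjag trx yghfm tcaz pcsp hwcc tujop
Final line count: 16

Answer: 16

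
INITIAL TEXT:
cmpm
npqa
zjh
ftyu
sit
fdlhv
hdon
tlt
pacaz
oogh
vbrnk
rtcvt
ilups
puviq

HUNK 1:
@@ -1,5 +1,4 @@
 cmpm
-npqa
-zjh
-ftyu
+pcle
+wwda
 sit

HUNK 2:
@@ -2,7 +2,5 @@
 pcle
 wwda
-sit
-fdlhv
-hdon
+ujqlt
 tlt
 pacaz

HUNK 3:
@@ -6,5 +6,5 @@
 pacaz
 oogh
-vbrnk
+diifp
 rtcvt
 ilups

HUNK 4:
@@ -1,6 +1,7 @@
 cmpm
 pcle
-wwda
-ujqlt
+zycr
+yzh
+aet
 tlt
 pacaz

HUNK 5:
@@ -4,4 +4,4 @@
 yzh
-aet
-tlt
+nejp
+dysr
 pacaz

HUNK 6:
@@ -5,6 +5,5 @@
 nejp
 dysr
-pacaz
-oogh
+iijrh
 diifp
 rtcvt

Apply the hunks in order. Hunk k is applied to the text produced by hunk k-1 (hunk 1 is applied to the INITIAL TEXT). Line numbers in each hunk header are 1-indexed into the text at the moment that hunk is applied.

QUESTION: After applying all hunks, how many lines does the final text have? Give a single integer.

Answer: 11

Derivation:
Hunk 1: at line 1 remove [npqa,zjh,ftyu] add [pcle,wwda] -> 13 lines: cmpm pcle wwda sit fdlhv hdon tlt pacaz oogh vbrnk rtcvt ilups puviq
Hunk 2: at line 2 remove [sit,fdlhv,hdon] add [ujqlt] -> 11 lines: cmpm pcle wwda ujqlt tlt pacaz oogh vbrnk rtcvt ilups puviq
Hunk 3: at line 6 remove [vbrnk] add [diifp] -> 11 lines: cmpm pcle wwda ujqlt tlt pacaz oogh diifp rtcvt ilups puviq
Hunk 4: at line 1 remove [wwda,ujqlt] add [zycr,yzh,aet] -> 12 lines: cmpm pcle zycr yzh aet tlt pacaz oogh diifp rtcvt ilups puviq
Hunk 5: at line 4 remove [aet,tlt] add [nejp,dysr] -> 12 lines: cmpm pcle zycr yzh nejp dysr pacaz oogh diifp rtcvt ilups puviq
Hunk 6: at line 5 remove [pacaz,oogh] add [iijrh] -> 11 lines: cmpm pcle zycr yzh nejp dysr iijrh diifp rtcvt ilups puviq
Final line count: 11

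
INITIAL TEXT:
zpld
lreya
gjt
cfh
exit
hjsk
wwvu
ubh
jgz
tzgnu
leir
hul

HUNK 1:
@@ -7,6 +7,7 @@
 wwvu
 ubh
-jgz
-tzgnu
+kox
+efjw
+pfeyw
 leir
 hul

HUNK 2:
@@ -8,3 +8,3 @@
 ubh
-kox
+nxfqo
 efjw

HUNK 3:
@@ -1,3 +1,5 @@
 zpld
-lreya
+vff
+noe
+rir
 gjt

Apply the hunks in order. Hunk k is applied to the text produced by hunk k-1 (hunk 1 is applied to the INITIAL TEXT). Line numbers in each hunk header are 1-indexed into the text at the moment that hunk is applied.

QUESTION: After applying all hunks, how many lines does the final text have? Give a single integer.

Hunk 1: at line 7 remove [jgz,tzgnu] add [kox,efjw,pfeyw] -> 13 lines: zpld lreya gjt cfh exit hjsk wwvu ubh kox efjw pfeyw leir hul
Hunk 2: at line 8 remove [kox] add [nxfqo] -> 13 lines: zpld lreya gjt cfh exit hjsk wwvu ubh nxfqo efjw pfeyw leir hul
Hunk 3: at line 1 remove [lreya] add [vff,noe,rir] -> 15 lines: zpld vff noe rir gjt cfh exit hjsk wwvu ubh nxfqo efjw pfeyw leir hul
Final line count: 15

Answer: 15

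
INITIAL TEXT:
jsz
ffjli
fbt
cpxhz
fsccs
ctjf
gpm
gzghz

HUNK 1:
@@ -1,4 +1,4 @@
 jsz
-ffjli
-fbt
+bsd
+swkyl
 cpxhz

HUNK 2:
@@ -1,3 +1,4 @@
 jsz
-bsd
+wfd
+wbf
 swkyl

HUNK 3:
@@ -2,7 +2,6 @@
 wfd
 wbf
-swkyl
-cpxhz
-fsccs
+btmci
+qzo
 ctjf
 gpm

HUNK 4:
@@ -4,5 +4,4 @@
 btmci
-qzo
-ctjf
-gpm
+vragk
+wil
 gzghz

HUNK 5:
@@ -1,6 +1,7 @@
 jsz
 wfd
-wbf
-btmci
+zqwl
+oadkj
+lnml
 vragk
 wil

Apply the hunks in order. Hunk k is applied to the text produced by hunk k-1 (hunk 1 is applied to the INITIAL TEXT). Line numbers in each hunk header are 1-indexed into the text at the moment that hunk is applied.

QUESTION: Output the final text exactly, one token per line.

Answer: jsz
wfd
zqwl
oadkj
lnml
vragk
wil
gzghz

Derivation:
Hunk 1: at line 1 remove [ffjli,fbt] add [bsd,swkyl] -> 8 lines: jsz bsd swkyl cpxhz fsccs ctjf gpm gzghz
Hunk 2: at line 1 remove [bsd] add [wfd,wbf] -> 9 lines: jsz wfd wbf swkyl cpxhz fsccs ctjf gpm gzghz
Hunk 3: at line 2 remove [swkyl,cpxhz,fsccs] add [btmci,qzo] -> 8 lines: jsz wfd wbf btmci qzo ctjf gpm gzghz
Hunk 4: at line 4 remove [qzo,ctjf,gpm] add [vragk,wil] -> 7 lines: jsz wfd wbf btmci vragk wil gzghz
Hunk 5: at line 1 remove [wbf,btmci] add [zqwl,oadkj,lnml] -> 8 lines: jsz wfd zqwl oadkj lnml vragk wil gzghz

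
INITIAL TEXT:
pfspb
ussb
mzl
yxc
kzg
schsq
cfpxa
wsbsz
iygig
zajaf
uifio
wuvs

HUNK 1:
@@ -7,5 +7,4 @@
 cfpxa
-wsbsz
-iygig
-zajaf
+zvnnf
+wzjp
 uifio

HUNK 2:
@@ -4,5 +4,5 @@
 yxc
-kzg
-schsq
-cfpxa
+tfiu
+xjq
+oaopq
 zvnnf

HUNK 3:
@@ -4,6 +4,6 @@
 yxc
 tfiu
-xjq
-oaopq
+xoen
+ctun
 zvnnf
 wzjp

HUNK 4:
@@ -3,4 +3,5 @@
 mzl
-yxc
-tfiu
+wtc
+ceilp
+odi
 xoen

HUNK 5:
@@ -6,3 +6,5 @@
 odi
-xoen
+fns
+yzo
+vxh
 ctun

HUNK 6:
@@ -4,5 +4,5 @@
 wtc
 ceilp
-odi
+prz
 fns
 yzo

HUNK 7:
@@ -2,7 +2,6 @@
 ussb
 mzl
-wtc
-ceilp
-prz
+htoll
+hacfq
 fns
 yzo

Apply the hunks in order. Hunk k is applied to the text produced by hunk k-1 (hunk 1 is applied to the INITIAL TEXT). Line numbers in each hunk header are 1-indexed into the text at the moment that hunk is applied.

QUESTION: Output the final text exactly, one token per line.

Hunk 1: at line 7 remove [wsbsz,iygig,zajaf] add [zvnnf,wzjp] -> 11 lines: pfspb ussb mzl yxc kzg schsq cfpxa zvnnf wzjp uifio wuvs
Hunk 2: at line 4 remove [kzg,schsq,cfpxa] add [tfiu,xjq,oaopq] -> 11 lines: pfspb ussb mzl yxc tfiu xjq oaopq zvnnf wzjp uifio wuvs
Hunk 3: at line 4 remove [xjq,oaopq] add [xoen,ctun] -> 11 lines: pfspb ussb mzl yxc tfiu xoen ctun zvnnf wzjp uifio wuvs
Hunk 4: at line 3 remove [yxc,tfiu] add [wtc,ceilp,odi] -> 12 lines: pfspb ussb mzl wtc ceilp odi xoen ctun zvnnf wzjp uifio wuvs
Hunk 5: at line 6 remove [xoen] add [fns,yzo,vxh] -> 14 lines: pfspb ussb mzl wtc ceilp odi fns yzo vxh ctun zvnnf wzjp uifio wuvs
Hunk 6: at line 4 remove [odi] add [prz] -> 14 lines: pfspb ussb mzl wtc ceilp prz fns yzo vxh ctun zvnnf wzjp uifio wuvs
Hunk 7: at line 2 remove [wtc,ceilp,prz] add [htoll,hacfq] -> 13 lines: pfspb ussb mzl htoll hacfq fns yzo vxh ctun zvnnf wzjp uifio wuvs

Answer: pfspb
ussb
mzl
htoll
hacfq
fns
yzo
vxh
ctun
zvnnf
wzjp
uifio
wuvs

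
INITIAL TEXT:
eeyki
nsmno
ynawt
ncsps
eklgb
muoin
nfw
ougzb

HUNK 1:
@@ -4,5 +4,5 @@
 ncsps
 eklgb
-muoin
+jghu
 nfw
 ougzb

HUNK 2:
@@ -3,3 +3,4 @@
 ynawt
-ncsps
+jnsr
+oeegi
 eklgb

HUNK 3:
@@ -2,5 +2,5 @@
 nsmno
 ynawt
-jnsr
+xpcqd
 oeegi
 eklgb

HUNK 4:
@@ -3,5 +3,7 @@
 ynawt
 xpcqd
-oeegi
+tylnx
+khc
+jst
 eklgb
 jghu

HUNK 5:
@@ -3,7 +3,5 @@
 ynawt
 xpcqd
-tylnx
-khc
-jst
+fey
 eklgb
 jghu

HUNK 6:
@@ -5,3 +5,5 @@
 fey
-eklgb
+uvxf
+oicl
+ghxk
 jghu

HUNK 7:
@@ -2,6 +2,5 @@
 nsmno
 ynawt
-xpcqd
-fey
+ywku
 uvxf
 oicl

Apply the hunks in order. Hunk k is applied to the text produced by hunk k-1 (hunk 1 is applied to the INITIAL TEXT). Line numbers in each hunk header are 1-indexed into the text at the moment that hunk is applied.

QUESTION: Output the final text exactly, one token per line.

Answer: eeyki
nsmno
ynawt
ywku
uvxf
oicl
ghxk
jghu
nfw
ougzb

Derivation:
Hunk 1: at line 4 remove [muoin] add [jghu] -> 8 lines: eeyki nsmno ynawt ncsps eklgb jghu nfw ougzb
Hunk 2: at line 3 remove [ncsps] add [jnsr,oeegi] -> 9 lines: eeyki nsmno ynawt jnsr oeegi eklgb jghu nfw ougzb
Hunk 3: at line 2 remove [jnsr] add [xpcqd] -> 9 lines: eeyki nsmno ynawt xpcqd oeegi eklgb jghu nfw ougzb
Hunk 4: at line 3 remove [oeegi] add [tylnx,khc,jst] -> 11 lines: eeyki nsmno ynawt xpcqd tylnx khc jst eklgb jghu nfw ougzb
Hunk 5: at line 3 remove [tylnx,khc,jst] add [fey] -> 9 lines: eeyki nsmno ynawt xpcqd fey eklgb jghu nfw ougzb
Hunk 6: at line 5 remove [eklgb] add [uvxf,oicl,ghxk] -> 11 lines: eeyki nsmno ynawt xpcqd fey uvxf oicl ghxk jghu nfw ougzb
Hunk 7: at line 2 remove [xpcqd,fey] add [ywku] -> 10 lines: eeyki nsmno ynawt ywku uvxf oicl ghxk jghu nfw ougzb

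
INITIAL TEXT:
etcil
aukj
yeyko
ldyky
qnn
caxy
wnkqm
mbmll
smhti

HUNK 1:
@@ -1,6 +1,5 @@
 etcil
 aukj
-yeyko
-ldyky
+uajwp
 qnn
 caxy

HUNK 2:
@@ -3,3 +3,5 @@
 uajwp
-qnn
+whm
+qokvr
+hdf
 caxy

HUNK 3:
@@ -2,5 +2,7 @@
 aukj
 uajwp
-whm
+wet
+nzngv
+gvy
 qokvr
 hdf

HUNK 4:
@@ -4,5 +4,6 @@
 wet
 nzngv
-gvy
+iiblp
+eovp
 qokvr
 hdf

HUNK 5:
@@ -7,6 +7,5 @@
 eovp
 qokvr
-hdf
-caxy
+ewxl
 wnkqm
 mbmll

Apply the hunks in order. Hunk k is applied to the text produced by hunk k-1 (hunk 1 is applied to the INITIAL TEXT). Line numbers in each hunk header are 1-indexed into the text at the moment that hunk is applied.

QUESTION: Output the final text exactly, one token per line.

Answer: etcil
aukj
uajwp
wet
nzngv
iiblp
eovp
qokvr
ewxl
wnkqm
mbmll
smhti

Derivation:
Hunk 1: at line 1 remove [yeyko,ldyky] add [uajwp] -> 8 lines: etcil aukj uajwp qnn caxy wnkqm mbmll smhti
Hunk 2: at line 3 remove [qnn] add [whm,qokvr,hdf] -> 10 lines: etcil aukj uajwp whm qokvr hdf caxy wnkqm mbmll smhti
Hunk 3: at line 2 remove [whm] add [wet,nzngv,gvy] -> 12 lines: etcil aukj uajwp wet nzngv gvy qokvr hdf caxy wnkqm mbmll smhti
Hunk 4: at line 4 remove [gvy] add [iiblp,eovp] -> 13 lines: etcil aukj uajwp wet nzngv iiblp eovp qokvr hdf caxy wnkqm mbmll smhti
Hunk 5: at line 7 remove [hdf,caxy] add [ewxl] -> 12 lines: etcil aukj uajwp wet nzngv iiblp eovp qokvr ewxl wnkqm mbmll smhti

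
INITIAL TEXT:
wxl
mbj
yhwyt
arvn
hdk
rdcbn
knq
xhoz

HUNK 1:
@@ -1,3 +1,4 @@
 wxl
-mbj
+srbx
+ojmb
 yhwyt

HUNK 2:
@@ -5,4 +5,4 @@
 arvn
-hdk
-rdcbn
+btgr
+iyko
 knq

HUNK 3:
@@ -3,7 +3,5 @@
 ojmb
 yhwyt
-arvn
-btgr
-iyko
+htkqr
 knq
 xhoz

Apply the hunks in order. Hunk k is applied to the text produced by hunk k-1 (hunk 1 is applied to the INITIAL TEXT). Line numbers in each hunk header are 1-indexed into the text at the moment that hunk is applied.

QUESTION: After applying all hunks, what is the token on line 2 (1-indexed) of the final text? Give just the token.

Answer: srbx

Derivation:
Hunk 1: at line 1 remove [mbj] add [srbx,ojmb] -> 9 lines: wxl srbx ojmb yhwyt arvn hdk rdcbn knq xhoz
Hunk 2: at line 5 remove [hdk,rdcbn] add [btgr,iyko] -> 9 lines: wxl srbx ojmb yhwyt arvn btgr iyko knq xhoz
Hunk 3: at line 3 remove [arvn,btgr,iyko] add [htkqr] -> 7 lines: wxl srbx ojmb yhwyt htkqr knq xhoz
Final line 2: srbx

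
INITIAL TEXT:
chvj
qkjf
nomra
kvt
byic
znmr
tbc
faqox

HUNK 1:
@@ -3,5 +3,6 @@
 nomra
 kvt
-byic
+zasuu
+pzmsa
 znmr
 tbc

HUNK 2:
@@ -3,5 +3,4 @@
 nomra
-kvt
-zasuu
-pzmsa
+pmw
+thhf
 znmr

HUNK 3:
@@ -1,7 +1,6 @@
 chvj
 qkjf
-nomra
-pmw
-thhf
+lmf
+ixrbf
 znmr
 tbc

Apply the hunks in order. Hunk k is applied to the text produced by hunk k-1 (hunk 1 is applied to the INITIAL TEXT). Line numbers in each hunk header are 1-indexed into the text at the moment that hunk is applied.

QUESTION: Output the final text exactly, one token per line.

Hunk 1: at line 3 remove [byic] add [zasuu,pzmsa] -> 9 lines: chvj qkjf nomra kvt zasuu pzmsa znmr tbc faqox
Hunk 2: at line 3 remove [kvt,zasuu,pzmsa] add [pmw,thhf] -> 8 lines: chvj qkjf nomra pmw thhf znmr tbc faqox
Hunk 3: at line 1 remove [nomra,pmw,thhf] add [lmf,ixrbf] -> 7 lines: chvj qkjf lmf ixrbf znmr tbc faqox

Answer: chvj
qkjf
lmf
ixrbf
znmr
tbc
faqox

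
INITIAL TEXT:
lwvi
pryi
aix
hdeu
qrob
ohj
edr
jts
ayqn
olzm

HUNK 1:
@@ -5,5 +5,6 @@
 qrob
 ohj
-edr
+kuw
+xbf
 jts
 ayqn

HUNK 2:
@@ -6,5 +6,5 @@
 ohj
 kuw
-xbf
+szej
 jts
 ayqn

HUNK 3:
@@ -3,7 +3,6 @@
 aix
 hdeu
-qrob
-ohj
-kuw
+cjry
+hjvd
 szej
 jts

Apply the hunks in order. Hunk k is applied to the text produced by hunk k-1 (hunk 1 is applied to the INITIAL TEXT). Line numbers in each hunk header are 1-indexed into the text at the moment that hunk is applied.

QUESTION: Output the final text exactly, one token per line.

Hunk 1: at line 5 remove [edr] add [kuw,xbf] -> 11 lines: lwvi pryi aix hdeu qrob ohj kuw xbf jts ayqn olzm
Hunk 2: at line 6 remove [xbf] add [szej] -> 11 lines: lwvi pryi aix hdeu qrob ohj kuw szej jts ayqn olzm
Hunk 3: at line 3 remove [qrob,ohj,kuw] add [cjry,hjvd] -> 10 lines: lwvi pryi aix hdeu cjry hjvd szej jts ayqn olzm

Answer: lwvi
pryi
aix
hdeu
cjry
hjvd
szej
jts
ayqn
olzm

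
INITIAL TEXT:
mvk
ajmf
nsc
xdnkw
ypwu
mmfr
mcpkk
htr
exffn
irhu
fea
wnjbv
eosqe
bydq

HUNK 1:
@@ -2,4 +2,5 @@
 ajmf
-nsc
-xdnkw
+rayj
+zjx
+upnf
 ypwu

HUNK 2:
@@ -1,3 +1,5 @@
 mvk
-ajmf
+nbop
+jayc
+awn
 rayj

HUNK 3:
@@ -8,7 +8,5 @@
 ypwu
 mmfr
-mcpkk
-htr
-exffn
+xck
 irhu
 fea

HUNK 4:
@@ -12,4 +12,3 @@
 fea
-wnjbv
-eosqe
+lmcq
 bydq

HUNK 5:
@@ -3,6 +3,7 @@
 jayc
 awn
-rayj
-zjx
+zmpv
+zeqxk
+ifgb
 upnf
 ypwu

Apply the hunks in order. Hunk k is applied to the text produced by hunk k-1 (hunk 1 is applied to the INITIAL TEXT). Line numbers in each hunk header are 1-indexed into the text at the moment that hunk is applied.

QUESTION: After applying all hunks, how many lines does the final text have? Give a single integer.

Hunk 1: at line 2 remove [nsc,xdnkw] add [rayj,zjx,upnf] -> 15 lines: mvk ajmf rayj zjx upnf ypwu mmfr mcpkk htr exffn irhu fea wnjbv eosqe bydq
Hunk 2: at line 1 remove [ajmf] add [nbop,jayc,awn] -> 17 lines: mvk nbop jayc awn rayj zjx upnf ypwu mmfr mcpkk htr exffn irhu fea wnjbv eosqe bydq
Hunk 3: at line 8 remove [mcpkk,htr,exffn] add [xck] -> 15 lines: mvk nbop jayc awn rayj zjx upnf ypwu mmfr xck irhu fea wnjbv eosqe bydq
Hunk 4: at line 12 remove [wnjbv,eosqe] add [lmcq] -> 14 lines: mvk nbop jayc awn rayj zjx upnf ypwu mmfr xck irhu fea lmcq bydq
Hunk 5: at line 3 remove [rayj,zjx] add [zmpv,zeqxk,ifgb] -> 15 lines: mvk nbop jayc awn zmpv zeqxk ifgb upnf ypwu mmfr xck irhu fea lmcq bydq
Final line count: 15

Answer: 15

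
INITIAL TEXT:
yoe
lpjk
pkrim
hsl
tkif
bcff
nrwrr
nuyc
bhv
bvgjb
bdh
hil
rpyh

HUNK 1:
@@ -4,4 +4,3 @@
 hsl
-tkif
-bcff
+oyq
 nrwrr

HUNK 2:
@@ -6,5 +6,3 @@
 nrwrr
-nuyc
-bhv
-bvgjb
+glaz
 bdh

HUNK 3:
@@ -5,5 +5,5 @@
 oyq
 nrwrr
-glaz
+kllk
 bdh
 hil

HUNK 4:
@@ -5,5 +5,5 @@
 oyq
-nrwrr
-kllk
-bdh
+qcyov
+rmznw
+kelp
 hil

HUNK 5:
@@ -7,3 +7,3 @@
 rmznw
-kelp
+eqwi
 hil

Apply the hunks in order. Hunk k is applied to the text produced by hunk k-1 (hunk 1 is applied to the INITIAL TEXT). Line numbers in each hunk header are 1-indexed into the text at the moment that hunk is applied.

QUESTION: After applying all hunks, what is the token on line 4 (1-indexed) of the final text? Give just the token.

Hunk 1: at line 4 remove [tkif,bcff] add [oyq] -> 12 lines: yoe lpjk pkrim hsl oyq nrwrr nuyc bhv bvgjb bdh hil rpyh
Hunk 2: at line 6 remove [nuyc,bhv,bvgjb] add [glaz] -> 10 lines: yoe lpjk pkrim hsl oyq nrwrr glaz bdh hil rpyh
Hunk 3: at line 5 remove [glaz] add [kllk] -> 10 lines: yoe lpjk pkrim hsl oyq nrwrr kllk bdh hil rpyh
Hunk 4: at line 5 remove [nrwrr,kllk,bdh] add [qcyov,rmznw,kelp] -> 10 lines: yoe lpjk pkrim hsl oyq qcyov rmznw kelp hil rpyh
Hunk 5: at line 7 remove [kelp] add [eqwi] -> 10 lines: yoe lpjk pkrim hsl oyq qcyov rmznw eqwi hil rpyh
Final line 4: hsl

Answer: hsl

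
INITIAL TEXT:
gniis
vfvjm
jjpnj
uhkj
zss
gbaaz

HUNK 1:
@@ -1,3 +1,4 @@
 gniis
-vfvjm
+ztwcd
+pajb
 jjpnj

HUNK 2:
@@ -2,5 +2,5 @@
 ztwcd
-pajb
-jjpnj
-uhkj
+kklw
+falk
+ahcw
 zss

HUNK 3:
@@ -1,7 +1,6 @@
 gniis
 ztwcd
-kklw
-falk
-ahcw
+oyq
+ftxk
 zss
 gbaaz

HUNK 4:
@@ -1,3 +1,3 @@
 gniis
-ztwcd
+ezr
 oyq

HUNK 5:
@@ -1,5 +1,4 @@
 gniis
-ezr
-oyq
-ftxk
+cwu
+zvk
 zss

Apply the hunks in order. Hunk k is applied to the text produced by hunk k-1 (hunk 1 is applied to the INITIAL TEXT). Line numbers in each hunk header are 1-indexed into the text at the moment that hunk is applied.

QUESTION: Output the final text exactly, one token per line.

Hunk 1: at line 1 remove [vfvjm] add [ztwcd,pajb] -> 7 lines: gniis ztwcd pajb jjpnj uhkj zss gbaaz
Hunk 2: at line 2 remove [pajb,jjpnj,uhkj] add [kklw,falk,ahcw] -> 7 lines: gniis ztwcd kklw falk ahcw zss gbaaz
Hunk 3: at line 1 remove [kklw,falk,ahcw] add [oyq,ftxk] -> 6 lines: gniis ztwcd oyq ftxk zss gbaaz
Hunk 4: at line 1 remove [ztwcd] add [ezr] -> 6 lines: gniis ezr oyq ftxk zss gbaaz
Hunk 5: at line 1 remove [ezr,oyq,ftxk] add [cwu,zvk] -> 5 lines: gniis cwu zvk zss gbaaz

Answer: gniis
cwu
zvk
zss
gbaaz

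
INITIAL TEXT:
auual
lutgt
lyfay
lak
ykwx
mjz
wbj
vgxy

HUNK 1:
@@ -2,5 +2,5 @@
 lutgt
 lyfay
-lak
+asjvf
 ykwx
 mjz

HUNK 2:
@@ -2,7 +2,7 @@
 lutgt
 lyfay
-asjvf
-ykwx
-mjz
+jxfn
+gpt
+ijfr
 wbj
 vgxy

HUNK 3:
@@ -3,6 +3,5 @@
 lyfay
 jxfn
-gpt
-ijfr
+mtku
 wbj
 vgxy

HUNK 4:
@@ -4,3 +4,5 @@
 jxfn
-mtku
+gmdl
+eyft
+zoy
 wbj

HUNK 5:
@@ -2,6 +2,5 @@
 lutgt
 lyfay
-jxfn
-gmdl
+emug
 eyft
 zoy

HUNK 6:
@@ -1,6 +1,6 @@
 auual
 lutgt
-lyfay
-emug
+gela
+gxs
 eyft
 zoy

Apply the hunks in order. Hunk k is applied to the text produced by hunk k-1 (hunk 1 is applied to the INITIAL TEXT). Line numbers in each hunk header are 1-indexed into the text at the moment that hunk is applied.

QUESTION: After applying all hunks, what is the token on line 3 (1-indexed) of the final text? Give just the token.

Hunk 1: at line 2 remove [lak] add [asjvf] -> 8 lines: auual lutgt lyfay asjvf ykwx mjz wbj vgxy
Hunk 2: at line 2 remove [asjvf,ykwx,mjz] add [jxfn,gpt,ijfr] -> 8 lines: auual lutgt lyfay jxfn gpt ijfr wbj vgxy
Hunk 3: at line 3 remove [gpt,ijfr] add [mtku] -> 7 lines: auual lutgt lyfay jxfn mtku wbj vgxy
Hunk 4: at line 4 remove [mtku] add [gmdl,eyft,zoy] -> 9 lines: auual lutgt lyfay jxfn gmdl eyft zoy wbj vgxy
Hunk 5: at line 2 remove [jxfn,gmdl] add [emug] -> 8 lines: auual lutgt lyfay emug eyft zoy wbj vgxy
Hunk 6: at line 1 remove [lyfay,emug] add [gela,gxs] -> 8 lines: auual lutgt gela gxs eyft zoy wbj vgxy
Final line 3: gela

Answer: gela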